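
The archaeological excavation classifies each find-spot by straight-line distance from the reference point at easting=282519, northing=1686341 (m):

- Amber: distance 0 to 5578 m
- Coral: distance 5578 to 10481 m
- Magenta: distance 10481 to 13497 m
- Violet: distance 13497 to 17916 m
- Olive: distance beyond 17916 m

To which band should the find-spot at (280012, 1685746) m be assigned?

Amber

Distance = √((280012−282519)² + (1685746−1686341)²) = √(6285049.000 + 354025.000) = 2576.640 m.
0 ≤ 2576.640 < 5578 → Amber.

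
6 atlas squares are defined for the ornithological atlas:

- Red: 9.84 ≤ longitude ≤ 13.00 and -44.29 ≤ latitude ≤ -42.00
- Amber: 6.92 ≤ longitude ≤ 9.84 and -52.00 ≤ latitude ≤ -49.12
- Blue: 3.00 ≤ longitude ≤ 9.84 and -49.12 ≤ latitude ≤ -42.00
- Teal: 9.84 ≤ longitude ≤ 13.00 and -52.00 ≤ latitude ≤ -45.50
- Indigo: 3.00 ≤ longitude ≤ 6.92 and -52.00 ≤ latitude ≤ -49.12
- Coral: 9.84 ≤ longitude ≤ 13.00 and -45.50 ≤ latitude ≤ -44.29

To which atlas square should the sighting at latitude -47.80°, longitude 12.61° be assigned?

Teal

The point has longitude = 12.61 and latitude = -47.80.
Only Teal satisfies 9.84 ≤ longitude ≤ 13.00 and -52.00 ≤ latitude ≤ -45.50.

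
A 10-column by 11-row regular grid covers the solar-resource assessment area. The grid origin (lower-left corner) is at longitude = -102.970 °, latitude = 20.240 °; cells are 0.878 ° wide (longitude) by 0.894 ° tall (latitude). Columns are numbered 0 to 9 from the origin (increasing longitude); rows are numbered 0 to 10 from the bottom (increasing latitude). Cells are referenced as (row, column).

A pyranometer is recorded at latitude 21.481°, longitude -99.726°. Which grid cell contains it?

Column index: ⌊(-99.726 − -102.970) / 0.878⌋ = ⌊3.695⌋ = 3
Row offset from origin: ⌊(21.481 − 20.240) / 0.894⌋ = ⌊1.388⌋ = 1 → row 1

(1, 3)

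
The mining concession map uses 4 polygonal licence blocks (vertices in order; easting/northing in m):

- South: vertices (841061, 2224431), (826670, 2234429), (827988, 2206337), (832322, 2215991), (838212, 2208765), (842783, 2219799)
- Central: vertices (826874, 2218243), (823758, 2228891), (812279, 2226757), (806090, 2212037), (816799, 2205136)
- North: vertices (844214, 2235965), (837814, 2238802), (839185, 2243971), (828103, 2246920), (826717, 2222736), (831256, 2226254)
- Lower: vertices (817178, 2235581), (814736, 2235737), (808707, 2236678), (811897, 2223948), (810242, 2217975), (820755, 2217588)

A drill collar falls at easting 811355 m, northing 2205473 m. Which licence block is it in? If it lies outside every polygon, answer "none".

none

Cast a ray rightward from (811355, 2205473). For each polygon, the edges (by vertex number in listed order) whose endpoints lie on opposite sides of northing = 2205473, where each meets that height, and whether that is right or left of the point:
South: no edge straddles that height → 0 crossings.
Central: 4–5 at easting≈816276.0 (right), 5–1 at easting≈817058.0 (right) → 2 crossings.
North: no edge straddles that height → 0 crossings.
Lower: no edge straddles that height → 0 crossings.
All counts are even, so the point lies outside every listed polygon.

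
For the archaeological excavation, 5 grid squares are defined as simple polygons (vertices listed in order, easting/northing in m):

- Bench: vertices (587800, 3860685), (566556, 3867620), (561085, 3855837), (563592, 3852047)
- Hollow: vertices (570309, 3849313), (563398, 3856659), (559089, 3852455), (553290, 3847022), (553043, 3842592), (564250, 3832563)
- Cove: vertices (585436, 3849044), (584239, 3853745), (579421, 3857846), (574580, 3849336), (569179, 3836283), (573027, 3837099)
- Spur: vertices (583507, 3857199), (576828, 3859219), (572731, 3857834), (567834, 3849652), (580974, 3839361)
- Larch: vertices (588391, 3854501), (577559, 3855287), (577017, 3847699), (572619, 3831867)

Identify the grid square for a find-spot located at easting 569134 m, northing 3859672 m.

Bench

Cast a ray rightward from (569134, 3859672). For each polygon, the edges (by vertex number in listed order) whose endpoints lie on opposite sides of northing = 3859672, where each meets that height, and whether that is right or left of the point:
Bench: 2–3 at easting≈562865.6 (left), 4–1 at easting≈584961.1 (right) → 1 crossing.
Hollow: no edge straddles that height → 0 crossings.
Cove: no edge straddles that height → 0 crossings.
Spur: no edge straddles that height → 0 crossings.
Larch: no edge straddles that height → 0 crossings.
Only Bench has an odd count, so the point is inside Bench.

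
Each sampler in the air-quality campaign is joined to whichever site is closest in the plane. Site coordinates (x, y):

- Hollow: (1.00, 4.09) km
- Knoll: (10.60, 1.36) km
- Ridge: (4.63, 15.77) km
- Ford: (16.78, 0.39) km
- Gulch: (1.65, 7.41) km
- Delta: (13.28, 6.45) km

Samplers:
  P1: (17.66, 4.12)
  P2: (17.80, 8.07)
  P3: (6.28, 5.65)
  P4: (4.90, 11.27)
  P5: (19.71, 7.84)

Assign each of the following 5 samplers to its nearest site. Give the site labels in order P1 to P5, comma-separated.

Ford, Delta, Gulch, Ridge, Delta

P1 → Ford (d²=14.69)
P2 → Delta (d²=23.05)
P3 → Gulch (d²=24.53)
P4 → Ridge (d²=20.32)
P5 → Delta (d²=43.28)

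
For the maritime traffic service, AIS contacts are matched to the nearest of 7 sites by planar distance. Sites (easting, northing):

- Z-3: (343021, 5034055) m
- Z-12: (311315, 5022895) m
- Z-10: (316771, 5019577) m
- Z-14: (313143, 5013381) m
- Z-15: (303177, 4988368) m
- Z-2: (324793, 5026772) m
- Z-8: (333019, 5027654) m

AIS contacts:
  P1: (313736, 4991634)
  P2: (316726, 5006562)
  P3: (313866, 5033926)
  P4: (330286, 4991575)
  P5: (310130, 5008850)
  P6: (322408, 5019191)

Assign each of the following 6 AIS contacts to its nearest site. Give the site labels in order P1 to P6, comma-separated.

P1 → Z-15 (d²=122159237.00)
P2 → Z-14 (d²=59336650.00)
P3 → Z-12 (d²=128190562.00)
P4 → Z-15 (d²=745182730.00)
P5 → Z-14 (d²=29608130.00)
P6 → Z-10 (d²=31924765.00)

Z-15, Z-14, Z-12, Z-15, Z-14, Z-10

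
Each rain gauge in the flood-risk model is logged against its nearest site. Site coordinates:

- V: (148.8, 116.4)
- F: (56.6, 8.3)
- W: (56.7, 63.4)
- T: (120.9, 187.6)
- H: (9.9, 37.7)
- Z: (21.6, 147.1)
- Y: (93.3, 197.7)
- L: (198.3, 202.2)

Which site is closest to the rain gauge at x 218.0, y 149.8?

Squared distances to each site:
V: 5904.200; F: 46072.210; W: 33482.650; T: 10857.250; H: 55872.020; Z: 38580.250; Y: 17844.500; L: 3133.850.
Minimum at L.

L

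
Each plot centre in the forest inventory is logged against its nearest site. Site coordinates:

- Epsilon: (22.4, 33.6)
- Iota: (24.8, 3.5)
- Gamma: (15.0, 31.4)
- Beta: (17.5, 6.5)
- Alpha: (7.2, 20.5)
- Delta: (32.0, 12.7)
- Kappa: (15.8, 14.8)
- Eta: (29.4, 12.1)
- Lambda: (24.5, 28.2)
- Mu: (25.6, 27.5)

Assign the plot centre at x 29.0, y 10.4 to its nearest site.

Eta

Squared distances to each site:
Epsilon: 581.800; Iota: 65.250; Gamma: 637.000; Beta: 147.460; Alpha: 577.250; Delta: 14.290; Kappa: 193.600; Eta: 3.050; Lambda: 337.090; Mu: 303.970.
Minimum at Eta.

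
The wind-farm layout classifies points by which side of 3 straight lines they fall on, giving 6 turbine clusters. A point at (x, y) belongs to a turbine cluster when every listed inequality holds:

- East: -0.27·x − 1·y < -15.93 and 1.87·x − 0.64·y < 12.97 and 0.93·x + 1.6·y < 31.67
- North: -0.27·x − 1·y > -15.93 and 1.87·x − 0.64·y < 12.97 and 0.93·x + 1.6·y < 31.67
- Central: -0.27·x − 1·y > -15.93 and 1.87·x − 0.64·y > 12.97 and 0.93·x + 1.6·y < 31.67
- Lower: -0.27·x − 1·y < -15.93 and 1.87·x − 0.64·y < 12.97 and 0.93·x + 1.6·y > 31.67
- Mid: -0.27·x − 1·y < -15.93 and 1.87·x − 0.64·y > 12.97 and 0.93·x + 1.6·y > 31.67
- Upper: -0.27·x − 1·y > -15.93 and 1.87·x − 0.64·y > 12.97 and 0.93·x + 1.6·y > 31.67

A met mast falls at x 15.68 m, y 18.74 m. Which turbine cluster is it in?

Mid

-0.27·15.68 − 1·18.74 = -22.974, which is < -15.93
1.87·15.68 − 0.64·18.74 = 17.328, which is > 12.97
0.93·15.68 + 1.6·18.74 = 44.566, which is > 31.67
This sign pattern matches Mid.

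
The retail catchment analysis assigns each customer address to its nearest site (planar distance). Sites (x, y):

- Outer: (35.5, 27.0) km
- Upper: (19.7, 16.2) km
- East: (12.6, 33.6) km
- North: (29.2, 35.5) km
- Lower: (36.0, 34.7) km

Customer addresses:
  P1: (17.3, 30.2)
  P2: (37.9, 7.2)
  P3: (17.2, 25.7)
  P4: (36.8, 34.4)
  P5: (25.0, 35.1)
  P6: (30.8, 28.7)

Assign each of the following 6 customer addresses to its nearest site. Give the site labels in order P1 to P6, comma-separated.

P1 → East (d²=33.65)
P2 → Outer (d²=397.80)
P3 → East (d²=83.57)
P4 → Lower (d²=0.73)
P5 → North (d²=17.80)
P6 → Outer (d²=24.98)

East, Outer, East, Lower, North, Outer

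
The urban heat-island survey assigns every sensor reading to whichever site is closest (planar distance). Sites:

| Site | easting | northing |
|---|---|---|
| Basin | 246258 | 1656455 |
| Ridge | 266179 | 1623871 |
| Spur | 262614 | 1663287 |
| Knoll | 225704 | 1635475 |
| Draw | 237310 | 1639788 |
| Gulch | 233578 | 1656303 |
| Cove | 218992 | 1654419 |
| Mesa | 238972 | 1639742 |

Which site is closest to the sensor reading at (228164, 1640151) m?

Squared distances to each site:
Basin: 593213252.000; Ridge: 1710178625.000; Spur: 1722076996.000; Knoll: 27916576.000; Draw: 83781085.000; Gulch: 290198500.000; Cove: 287701408.000; Mesa: 116980145.000.
Minimum at Knoll.

Knoll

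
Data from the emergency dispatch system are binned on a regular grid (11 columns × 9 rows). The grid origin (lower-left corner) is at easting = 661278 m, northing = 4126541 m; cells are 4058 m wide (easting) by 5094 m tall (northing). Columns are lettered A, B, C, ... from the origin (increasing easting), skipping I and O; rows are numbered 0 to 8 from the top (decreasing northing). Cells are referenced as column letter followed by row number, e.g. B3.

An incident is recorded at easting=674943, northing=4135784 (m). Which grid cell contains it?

Column index: ⌊(674943 − 661278) / 4058⌋ = ⌊3.367⌋ = 3 → column D
Row offset from origin: ⌊(4135784 − 4126541) / 5094⌋ = ⌊1.814⌋ = 1 → row 7 (counted from top)

D7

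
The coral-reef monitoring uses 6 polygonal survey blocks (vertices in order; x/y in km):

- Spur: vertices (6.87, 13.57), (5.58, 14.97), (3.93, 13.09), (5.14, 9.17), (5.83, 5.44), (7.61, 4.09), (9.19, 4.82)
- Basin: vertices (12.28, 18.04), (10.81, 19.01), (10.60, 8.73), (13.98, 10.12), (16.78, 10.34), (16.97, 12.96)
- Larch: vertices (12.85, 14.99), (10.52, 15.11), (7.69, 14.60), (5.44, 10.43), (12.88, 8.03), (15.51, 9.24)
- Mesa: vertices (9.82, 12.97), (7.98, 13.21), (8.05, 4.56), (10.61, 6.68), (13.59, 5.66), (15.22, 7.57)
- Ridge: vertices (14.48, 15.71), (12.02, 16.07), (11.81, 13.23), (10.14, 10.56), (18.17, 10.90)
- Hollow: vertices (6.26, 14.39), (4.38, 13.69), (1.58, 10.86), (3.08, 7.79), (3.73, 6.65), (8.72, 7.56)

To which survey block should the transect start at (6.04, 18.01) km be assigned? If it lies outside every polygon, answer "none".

none

Cast a ray rightward from (6.04, 18.01). For each polygon, the edges (by vertex number in listed order) whose endpoints lie on opposite sides of y = 18.01, where each meets that height, and whether that is right or left of the point:
Spur: no edge straddles that height → 0 crossings.
Basin: 2–3 at x≈10.790 (right), 6–1 at x≈12.308 (right) → 2 crossings.
Larch: no edge straddles that height → 0 crossings.
Mesa: no edge straddles that height → 0 crossings.
Ridge: no edge straddles that height → 0 crossings.
Hollow: no edge straddles that height → 0 crossings.
All counts are even, so the point lies outside every listed polygon.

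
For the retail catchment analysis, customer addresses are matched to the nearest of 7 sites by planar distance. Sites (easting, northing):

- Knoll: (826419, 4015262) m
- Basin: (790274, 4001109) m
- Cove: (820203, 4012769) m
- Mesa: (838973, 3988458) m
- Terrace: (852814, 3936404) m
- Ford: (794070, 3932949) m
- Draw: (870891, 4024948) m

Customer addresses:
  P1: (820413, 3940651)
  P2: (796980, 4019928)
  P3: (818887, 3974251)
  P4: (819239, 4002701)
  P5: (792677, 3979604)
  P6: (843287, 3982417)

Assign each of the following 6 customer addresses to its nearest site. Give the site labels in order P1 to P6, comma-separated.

Ford, Basin, Mesa, Cove, Basin, Mesa

P1 → Ford (d²=753274453.00)
P2 → Basin (d²=399125197.00)
P3 → Mesa (d²=605286245.00)
P4 → Cove (d²=102293920.00)
P5 → Basin (d²=468239434.00)
P6 → Mesa (d²=55104277.00)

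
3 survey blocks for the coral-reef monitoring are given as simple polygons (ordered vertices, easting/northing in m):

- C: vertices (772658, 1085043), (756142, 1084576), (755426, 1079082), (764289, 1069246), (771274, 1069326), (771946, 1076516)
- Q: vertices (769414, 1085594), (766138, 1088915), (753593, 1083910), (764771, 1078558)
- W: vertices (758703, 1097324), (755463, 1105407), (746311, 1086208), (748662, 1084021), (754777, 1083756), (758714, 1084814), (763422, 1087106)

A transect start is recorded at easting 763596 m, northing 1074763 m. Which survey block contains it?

Cast a ray rightward from (763596, 1074763). For each polygon, the edges (by vertex number in listed order) whose endpoints lie on opposite sides of northing = 1074763, where each meets that height, and whether that is right or left of the point:
C: 3–4 at easting≈759317.8 (left), 5–6 at easting≈771782.2 (right) → 1 crossing.
Q: no edge straddles that height → 0 crossings.
W: no edge straddles that height → 0 crossings.
Only C has an odd count, so the point is inside C.

C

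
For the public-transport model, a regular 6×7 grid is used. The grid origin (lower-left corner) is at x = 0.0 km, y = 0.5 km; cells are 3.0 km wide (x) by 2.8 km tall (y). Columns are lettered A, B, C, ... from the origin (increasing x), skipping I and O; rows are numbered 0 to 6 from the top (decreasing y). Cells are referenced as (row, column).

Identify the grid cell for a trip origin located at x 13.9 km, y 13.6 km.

Column index: ⌊(13.9 − 0.0) / 3.0⌋ = ⌊4.633⌋ = 4 → column E
Row offset from origin: ⌊(13.6 − 0.5) / 2.8⌋ = ⌊4.679⌋ = 4 → row 2 (counted from top)

(2, E)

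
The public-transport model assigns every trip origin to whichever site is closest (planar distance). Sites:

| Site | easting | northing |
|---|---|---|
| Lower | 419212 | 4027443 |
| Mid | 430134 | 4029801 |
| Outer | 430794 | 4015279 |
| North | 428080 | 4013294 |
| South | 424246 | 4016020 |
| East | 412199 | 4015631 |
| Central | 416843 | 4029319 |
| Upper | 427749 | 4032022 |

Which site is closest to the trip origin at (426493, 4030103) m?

Upper

Squared distances to each site:
Lower: 60088561.000; Mid: 13348085.000; Outer: 238249577.000; North: 285061050.000; South: 203379898.000; East: 413757220.000; Central: 93737156.000; Upper: 5260097.000.
Minimum at Upper.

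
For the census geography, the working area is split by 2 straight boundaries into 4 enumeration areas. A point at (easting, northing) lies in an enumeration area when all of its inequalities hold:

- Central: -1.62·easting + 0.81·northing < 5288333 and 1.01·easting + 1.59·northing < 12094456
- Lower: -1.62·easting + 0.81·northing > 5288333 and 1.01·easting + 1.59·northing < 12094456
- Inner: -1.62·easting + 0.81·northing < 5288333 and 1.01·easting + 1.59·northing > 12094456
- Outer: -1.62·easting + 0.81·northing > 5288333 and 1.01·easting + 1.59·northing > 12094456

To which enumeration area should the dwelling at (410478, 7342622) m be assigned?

Central

-1.62·410478 + 0.81·7342622 = 5282549.460, which is < 5288333
1.01·410478 + 1.59·7342622 = 12089351.760, which is < 12094456
This sign pattern matches Central.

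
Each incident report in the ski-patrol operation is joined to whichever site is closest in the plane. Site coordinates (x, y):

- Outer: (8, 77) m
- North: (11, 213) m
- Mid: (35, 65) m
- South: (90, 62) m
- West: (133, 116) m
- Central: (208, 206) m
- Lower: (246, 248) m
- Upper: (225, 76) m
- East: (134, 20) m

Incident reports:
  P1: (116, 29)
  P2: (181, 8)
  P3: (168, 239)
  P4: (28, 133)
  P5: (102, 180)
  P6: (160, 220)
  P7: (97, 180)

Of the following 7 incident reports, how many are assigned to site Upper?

0

P1 → East
P2 → East
P3 → Central
P4 → Outer
P5 → West
P6 → Central
P7 → West
0 of the 7 go to Upper.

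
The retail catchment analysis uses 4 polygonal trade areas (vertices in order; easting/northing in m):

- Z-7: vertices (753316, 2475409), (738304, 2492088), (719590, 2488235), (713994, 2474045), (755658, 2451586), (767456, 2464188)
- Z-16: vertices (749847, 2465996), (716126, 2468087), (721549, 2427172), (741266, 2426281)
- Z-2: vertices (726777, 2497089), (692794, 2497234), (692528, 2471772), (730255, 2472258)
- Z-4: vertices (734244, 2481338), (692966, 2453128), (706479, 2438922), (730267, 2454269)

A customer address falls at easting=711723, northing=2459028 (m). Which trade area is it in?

Z-4

Cast a ray rightward from (711723, 2459028). For each polygon, the edges (by vertex number in listed order) whose endpoints lie on opposite sides of northing = 2459028, where each meets that height, and whether that is right or left of the point:
Z-7: 4–5 at easting≈741852.2 (right), 5–6 at easting≈762625.2 (right) → 2 crossings.
Z-16: 2–3 at easting≈717326.7 (right), 4–1 at easting≈748341.5 (right) → 2 crossings.
Z-2: no edge straddles that height → 0 crossings.
Z-4: 1–2 at easting≈701599.1 (left), 4–1 at easting≈730966.2 (right) → 1 crossing.
Only Z-4 has an odd count, so the point is inside Z-4.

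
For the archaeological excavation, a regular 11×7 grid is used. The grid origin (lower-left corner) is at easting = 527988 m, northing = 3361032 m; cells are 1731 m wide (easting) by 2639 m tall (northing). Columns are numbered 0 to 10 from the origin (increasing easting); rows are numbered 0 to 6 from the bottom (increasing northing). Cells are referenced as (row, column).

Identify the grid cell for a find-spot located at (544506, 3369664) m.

Column index: ⌊(544506 − 527988) / 1731⌋ = ⌊9.542⌋ = 9
Row offset from origin: ⌊(3369664 − 3361032) / 2639⌋ = ⌊3.271⌋ = 3 → row 3

(3, 9)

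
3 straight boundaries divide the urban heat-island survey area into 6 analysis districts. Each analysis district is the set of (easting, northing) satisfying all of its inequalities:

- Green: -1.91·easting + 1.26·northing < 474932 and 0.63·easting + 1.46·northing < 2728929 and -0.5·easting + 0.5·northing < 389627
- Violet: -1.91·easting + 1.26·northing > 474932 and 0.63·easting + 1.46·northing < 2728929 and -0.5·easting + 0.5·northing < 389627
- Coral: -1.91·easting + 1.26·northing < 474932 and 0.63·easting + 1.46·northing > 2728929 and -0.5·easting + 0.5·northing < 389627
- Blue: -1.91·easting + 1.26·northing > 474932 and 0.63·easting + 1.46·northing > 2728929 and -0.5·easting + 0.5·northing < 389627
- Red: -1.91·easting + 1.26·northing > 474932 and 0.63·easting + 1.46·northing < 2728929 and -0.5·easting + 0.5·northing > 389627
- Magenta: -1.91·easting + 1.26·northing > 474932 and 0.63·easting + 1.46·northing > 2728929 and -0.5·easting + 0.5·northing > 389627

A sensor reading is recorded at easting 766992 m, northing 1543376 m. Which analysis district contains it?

-1.91·766992 + 1.26·1543376 = 479699.040, which is > 474932
0.63·766992 + 1.46·1543376 = 2736533.920, which is > 2728929
-0.5·766992 + 0.5·1543376 = 388192.000, which is < 389627
This sign pattern matches Blue.

Blue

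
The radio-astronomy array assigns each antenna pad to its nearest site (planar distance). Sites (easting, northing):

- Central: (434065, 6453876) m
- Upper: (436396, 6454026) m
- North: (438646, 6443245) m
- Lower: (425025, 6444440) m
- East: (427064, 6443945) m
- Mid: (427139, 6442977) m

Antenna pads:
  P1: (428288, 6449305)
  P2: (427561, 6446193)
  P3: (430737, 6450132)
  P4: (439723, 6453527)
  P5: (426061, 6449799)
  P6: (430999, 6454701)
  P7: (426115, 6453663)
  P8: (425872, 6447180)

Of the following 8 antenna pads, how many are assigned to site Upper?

1

P1 → East
P2 → East
P3 → Central
P4 → Upper
P5 → Lower
P6 → Central
P7 → Central
P8 → Lower
1 of the 8 goes to Upper.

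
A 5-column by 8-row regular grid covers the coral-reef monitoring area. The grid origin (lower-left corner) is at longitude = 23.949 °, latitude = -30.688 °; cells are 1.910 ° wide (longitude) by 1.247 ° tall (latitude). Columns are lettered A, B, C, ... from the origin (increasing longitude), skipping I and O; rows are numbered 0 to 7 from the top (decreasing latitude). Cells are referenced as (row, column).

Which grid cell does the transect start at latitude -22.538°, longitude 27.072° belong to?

(1, B)

Column index: ⌊(27.072 − 23.949) / 1.910⌋ = ⌊1.635⌋ = 1 → column B
Row offset from origin: ⌊(-22.538 − -30.688) / 1.247⌋ = ⌊6.536⌋ = 6 → row 1 (counted from top)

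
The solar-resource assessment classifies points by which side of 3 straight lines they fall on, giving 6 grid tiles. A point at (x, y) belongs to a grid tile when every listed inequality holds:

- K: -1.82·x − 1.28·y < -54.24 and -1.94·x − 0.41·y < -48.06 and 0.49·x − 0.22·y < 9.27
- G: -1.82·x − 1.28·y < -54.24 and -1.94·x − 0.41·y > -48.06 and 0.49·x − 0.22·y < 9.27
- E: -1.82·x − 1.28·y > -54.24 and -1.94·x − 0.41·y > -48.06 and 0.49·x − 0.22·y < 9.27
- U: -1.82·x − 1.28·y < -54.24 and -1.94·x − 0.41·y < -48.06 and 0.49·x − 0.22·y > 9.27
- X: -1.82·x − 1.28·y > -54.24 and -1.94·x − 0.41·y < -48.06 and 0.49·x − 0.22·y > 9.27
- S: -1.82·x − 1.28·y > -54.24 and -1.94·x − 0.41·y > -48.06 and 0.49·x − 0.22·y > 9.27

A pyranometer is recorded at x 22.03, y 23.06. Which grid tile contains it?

K

-1.82·22.03 − 1.28·23.06 = -69.611, which is < -54.24
-1.94·22.03 − 0.41·23.06 = -52.193, which is < -48.06
0.49·22.03 − 0.22·23.06 = 5.722, which is < 9.27
This sign pattern matches K.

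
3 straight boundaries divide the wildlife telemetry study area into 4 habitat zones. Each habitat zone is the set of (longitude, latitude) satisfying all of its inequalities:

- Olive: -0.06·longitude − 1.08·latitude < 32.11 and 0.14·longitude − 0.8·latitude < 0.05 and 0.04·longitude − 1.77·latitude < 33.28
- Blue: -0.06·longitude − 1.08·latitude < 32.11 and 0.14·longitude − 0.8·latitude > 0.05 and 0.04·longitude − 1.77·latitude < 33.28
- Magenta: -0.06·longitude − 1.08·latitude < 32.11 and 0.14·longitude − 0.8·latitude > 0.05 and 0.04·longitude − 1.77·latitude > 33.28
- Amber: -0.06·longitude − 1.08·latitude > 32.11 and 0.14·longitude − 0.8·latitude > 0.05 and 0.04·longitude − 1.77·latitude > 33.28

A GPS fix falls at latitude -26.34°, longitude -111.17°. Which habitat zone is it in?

-0.06·-111.17 − 1.08·-26.34 = 35.117, which is > 32.11
0.14·-111.17 − 0.8·-26.34 = 5.508, which is > 0.05
0.04·-111.17 − 1.77·-26.34 = 42.175, which is > 33.28
This sign pattern matches Amber.

Amber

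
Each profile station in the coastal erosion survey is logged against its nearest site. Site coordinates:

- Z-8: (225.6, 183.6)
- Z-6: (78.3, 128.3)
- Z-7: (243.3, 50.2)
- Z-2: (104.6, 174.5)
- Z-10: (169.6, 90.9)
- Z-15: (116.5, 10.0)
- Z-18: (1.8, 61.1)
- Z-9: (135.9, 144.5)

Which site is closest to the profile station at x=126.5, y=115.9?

Squared distances to each site:
Z-8: 14404.100; Z-6: 2477.000; Z-7: 17958.730; Z-2: 3913.570; Z-10: 2482.610; Z-15: 11314.810; Z-18: 18553.130; Z-9: 906.320.
Minimum at Z-9.

Z-9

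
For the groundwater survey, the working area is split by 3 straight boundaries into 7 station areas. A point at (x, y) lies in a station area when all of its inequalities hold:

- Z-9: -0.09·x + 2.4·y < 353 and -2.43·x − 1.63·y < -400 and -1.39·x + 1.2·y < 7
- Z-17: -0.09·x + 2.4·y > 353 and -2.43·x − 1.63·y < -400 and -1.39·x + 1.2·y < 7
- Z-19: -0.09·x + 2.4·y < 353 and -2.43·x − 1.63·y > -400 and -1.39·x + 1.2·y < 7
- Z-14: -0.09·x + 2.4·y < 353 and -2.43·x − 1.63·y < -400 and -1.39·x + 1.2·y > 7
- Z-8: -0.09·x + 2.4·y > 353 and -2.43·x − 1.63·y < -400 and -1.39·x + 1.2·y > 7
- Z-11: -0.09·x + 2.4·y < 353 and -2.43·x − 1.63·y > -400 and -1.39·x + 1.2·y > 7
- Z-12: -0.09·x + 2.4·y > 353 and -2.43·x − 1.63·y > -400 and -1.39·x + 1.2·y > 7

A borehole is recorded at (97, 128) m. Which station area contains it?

Z-14

-0.09·97 + 2.4·128 = 298.470, which is < 353
-2.43·97 − 1.63·128 = -444.350, which is < -400
-1.39·97 + 1.2·128 = 18.770, which is > 7
This sign pattern matches Z-14.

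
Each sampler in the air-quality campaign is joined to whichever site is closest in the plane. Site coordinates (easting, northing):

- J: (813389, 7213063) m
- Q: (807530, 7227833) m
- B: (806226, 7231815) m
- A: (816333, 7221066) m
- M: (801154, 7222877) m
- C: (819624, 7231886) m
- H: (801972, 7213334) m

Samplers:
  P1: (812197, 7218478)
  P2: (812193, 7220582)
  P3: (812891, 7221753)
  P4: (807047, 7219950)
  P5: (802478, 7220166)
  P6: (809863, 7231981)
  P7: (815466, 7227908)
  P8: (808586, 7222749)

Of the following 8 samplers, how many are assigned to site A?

P1 → A
P2 → A
P3 → A
P4 → M
P5 → M
P6 → B
P7 → C
P8 → Q
3 of the 8 go to A.

3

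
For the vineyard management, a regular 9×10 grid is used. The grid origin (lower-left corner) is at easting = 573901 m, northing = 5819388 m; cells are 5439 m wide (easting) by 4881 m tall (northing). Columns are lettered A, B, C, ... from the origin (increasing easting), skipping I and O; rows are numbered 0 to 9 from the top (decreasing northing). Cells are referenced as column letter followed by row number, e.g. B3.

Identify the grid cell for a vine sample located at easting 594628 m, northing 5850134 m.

D3

Column index: ⌊(594628 − 573901) / 5439⌋ = ⌊3.811⌋ = 3 → column D
Row offset from origin: ⌊(5850134 − 5819388) / 4881⌋ = ⌊6.299⌋ = 6 → row 3 (counted from top)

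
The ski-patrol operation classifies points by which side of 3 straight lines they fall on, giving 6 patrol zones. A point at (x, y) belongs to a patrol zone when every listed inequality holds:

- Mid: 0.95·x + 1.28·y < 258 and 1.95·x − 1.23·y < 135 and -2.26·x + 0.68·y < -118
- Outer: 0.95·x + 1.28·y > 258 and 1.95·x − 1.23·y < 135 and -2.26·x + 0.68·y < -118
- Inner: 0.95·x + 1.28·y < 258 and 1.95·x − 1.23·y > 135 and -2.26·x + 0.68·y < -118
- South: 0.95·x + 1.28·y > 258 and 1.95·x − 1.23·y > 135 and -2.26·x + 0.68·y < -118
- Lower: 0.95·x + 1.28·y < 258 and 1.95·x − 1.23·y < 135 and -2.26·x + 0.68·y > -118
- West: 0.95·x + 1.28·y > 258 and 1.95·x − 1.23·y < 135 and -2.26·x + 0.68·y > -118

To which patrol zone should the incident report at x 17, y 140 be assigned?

0.95·17 + 1.28·140 = 195.350, which is < 258
1.95·17 − 1.23·140 = -139.050, which is < 135
-2.26·17 + 0.68·140 = 56.780, which is > -118
This sign pattern matches Lower.

Lower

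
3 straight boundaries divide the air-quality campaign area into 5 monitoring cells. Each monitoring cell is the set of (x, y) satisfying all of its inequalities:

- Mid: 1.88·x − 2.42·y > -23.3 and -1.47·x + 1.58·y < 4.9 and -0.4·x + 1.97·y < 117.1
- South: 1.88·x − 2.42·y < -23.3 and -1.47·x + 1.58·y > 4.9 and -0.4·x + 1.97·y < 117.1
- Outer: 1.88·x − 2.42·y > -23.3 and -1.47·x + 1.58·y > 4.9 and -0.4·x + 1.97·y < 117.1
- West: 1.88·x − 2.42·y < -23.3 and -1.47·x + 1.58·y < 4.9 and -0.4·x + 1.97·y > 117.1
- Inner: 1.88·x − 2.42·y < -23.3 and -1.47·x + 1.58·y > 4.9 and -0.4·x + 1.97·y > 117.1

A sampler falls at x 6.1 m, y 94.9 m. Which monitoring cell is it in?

Inner

1.88·6.1 − 2.42·94.9 = -218.190, which is < -23.3
-1.47·6.1 + 1.58·94.9 = 140.975, which is > 4.9
-0.4·6.1 + 1.97·94.9 = 184.513, which is > 117.1
This sign pattern matches Inner.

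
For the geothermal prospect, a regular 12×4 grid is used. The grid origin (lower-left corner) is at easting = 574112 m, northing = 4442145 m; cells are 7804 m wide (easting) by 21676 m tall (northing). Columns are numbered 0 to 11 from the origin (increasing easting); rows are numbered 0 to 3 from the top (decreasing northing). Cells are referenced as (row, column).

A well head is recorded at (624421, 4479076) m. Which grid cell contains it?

(2, 6)

Column index: ⌊(624421 − 574112) / 7804⌋ = ⌊6.447⌋ = 6
Row offset from origin: ⌊(4479076 − 4442145) / 21676⌋ = ⌊1.704⌋ = 1 → row 2 (counted from top)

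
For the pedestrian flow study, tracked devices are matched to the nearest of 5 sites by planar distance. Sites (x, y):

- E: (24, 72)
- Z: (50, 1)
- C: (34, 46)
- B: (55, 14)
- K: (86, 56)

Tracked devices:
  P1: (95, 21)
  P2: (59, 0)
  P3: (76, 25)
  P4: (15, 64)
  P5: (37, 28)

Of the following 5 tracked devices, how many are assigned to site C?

1

P1 → K
P2 → Z
P3 → B
P4 → E
P5 → C
1 of the 5 goes to C.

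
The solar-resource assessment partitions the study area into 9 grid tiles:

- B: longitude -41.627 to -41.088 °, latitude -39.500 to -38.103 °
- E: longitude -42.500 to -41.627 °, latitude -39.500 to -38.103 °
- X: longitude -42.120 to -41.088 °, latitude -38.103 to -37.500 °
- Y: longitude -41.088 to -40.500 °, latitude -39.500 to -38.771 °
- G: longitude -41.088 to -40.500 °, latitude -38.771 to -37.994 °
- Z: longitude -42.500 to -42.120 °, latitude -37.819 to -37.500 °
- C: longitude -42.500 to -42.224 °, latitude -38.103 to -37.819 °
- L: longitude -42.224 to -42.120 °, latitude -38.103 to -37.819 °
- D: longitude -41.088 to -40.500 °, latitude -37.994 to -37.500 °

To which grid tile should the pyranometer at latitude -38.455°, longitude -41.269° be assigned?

B

The point has longitude = -41.269 and latitude = -38.455.
Only B satisfies -41.627 ≤ longitude ≤ -41.088 and -39.500 ≤ latitude ≤ -38.103.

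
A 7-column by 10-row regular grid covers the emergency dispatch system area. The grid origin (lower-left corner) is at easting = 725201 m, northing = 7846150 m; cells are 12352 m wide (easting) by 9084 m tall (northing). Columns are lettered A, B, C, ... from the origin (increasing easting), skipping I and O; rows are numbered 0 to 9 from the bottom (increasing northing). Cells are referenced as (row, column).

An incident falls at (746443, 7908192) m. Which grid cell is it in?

(6, B)

Column index: ⌊(746443 − 725201) / 12352⌋ = ⌊1.720⌋ = 1 → column B
Row offset from origin: ⌊(7908192 − 7846150) / 9084⌋ = ⌊6.830⌋ = 6 → row 6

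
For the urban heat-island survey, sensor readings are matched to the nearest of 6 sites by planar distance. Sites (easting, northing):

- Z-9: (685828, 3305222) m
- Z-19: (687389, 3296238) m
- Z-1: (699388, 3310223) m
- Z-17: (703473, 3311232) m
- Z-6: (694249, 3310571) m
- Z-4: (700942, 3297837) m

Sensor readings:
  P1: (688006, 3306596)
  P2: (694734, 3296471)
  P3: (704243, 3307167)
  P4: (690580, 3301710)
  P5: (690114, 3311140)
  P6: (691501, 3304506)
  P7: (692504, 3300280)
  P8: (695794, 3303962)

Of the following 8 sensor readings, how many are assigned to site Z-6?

2

P1 → Z-9
P2 → Z-4
P3 → Z-17
P4 → Z-9
P5 → Z-6
P6 → Z-9
P7 → Z-19
P8 → Z-6
2 of the 8 go to Z-6.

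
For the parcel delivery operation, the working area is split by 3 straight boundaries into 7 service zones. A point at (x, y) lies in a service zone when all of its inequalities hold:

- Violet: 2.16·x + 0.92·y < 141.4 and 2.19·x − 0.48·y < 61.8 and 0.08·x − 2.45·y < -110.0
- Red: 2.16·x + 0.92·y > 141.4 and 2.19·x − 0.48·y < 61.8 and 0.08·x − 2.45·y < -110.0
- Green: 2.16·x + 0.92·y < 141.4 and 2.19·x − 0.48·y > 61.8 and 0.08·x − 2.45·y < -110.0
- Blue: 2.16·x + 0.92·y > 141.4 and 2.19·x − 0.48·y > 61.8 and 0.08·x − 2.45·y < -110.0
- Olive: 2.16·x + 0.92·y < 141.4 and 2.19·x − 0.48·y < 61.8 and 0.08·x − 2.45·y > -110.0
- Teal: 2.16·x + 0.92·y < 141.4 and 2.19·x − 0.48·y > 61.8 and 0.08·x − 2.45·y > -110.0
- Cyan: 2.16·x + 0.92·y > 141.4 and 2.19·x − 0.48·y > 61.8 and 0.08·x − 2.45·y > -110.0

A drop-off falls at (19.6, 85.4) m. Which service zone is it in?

Violet

2.16·19.6 + 0.92·85.4 = 120.904, which is < 141.4
2.19·19.6 − 0.48·85.4 = 1.932, which is < 61.8
0.08·19.6 − 2.45·85.4 = -207.662, which is < -110.0
This sign pattern matches Violet.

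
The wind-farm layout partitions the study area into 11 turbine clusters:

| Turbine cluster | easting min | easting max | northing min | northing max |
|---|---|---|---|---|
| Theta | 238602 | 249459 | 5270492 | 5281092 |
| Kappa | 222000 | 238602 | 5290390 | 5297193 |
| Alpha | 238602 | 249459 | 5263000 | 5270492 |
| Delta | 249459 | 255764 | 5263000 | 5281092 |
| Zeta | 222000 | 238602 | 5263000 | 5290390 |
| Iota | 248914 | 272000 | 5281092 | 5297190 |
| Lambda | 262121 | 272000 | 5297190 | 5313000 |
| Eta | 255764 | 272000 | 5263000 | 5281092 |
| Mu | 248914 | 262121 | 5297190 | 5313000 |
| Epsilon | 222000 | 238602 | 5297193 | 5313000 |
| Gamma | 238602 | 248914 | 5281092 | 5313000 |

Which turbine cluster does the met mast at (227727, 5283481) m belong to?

Zeta

The point has easting = 227727 and northing = 5283481.
Only Zeta satisfies 222000 ≤ easting ≤ 238602 and 5263000 ≤ northing ≤ 5290390.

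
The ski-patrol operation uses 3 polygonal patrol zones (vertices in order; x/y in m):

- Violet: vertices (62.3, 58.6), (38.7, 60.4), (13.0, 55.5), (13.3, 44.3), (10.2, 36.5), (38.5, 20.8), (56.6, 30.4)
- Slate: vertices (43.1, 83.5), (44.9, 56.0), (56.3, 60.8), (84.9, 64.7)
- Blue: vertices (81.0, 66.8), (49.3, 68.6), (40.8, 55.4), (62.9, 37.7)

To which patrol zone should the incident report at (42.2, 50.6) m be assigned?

Cast a ray rightward from (42.2, 50.6). For each polygon, the edges (by vertex number in listed order) whose endpoints lie on opposite sides of y = 50.6, where each meets that height, and whether that is right or left of the point:
Violet: 3–4 at x≈13.13 (left), 7–1 at x≈60.68 (right) → 1 crossing.
Slate: no edge straddles that height → 0 crossings.
Blue: 3–4 at x≈46.79 (right), 4–1 at x≈70.92 (right) → 2 crossings.
Only Violet has an odd count, so the point is inside Violet.

Violet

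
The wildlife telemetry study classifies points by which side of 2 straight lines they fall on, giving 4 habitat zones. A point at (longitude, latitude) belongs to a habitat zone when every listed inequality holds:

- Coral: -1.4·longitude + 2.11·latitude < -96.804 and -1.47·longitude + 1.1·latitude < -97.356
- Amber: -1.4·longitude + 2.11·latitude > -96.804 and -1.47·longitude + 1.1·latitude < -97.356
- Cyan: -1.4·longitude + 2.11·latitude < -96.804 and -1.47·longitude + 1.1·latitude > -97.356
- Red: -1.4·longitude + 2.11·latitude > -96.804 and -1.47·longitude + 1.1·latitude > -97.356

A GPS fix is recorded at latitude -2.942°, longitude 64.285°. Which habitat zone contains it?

-1.4·64.285 + 2.11·-2.942 = -96.207, which is > -96.804
-1.47·64.285 + 1.1·-2.942 = -97.735, which is < -97.356
This sign pattern matches Amber.

Amber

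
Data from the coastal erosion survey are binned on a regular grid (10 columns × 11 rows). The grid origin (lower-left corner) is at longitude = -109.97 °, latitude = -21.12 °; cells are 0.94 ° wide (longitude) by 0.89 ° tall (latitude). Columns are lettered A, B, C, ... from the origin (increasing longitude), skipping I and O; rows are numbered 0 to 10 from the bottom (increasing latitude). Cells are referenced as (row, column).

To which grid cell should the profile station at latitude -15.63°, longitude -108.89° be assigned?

Column index: ⌊(-108.89 − -109.97) / 0.94⌋ = ⌊1.149⌋ = 1 → column B
Row offset from origin: ⌊(-15.63 − -21.12) / 0.89⌋ = ⌊6.169⌋ = 6 → row 6

(6, B)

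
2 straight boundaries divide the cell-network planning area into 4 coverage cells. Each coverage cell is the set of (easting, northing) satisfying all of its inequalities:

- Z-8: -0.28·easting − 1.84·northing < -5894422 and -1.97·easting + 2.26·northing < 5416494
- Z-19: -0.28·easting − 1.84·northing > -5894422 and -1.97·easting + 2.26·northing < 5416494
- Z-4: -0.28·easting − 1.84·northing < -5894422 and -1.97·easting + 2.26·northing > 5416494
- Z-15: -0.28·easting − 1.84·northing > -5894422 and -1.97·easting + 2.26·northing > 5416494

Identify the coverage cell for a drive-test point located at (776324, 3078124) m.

Z-15

-0.28·776324 − 1.84·3078124 = -5881118.880, which is > -5894422
-1.97·776324 + 2.26·3078124 = 5427201.960, which is > 5416494
This sign pattern matches Z-15.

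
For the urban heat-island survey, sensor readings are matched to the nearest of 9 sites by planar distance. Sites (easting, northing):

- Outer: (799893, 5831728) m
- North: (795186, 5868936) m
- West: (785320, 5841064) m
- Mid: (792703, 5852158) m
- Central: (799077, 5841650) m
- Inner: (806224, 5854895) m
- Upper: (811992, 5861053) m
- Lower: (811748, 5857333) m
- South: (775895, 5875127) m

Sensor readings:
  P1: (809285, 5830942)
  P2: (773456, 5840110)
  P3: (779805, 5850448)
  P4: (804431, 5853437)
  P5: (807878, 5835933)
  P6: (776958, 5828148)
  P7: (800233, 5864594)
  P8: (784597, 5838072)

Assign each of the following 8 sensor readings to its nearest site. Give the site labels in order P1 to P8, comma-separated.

P1 → Outer (d²=88827460.00)
P2 → West (d²=141664612.00)
P3 → West (d²=118474681.00)
P4 → Inner (d²=5340613.00)
P5 → Outer (d²=81442250.00)
P6 → West (d²=236746100.00)
P7 → North (d²=44325173.00)
P8 → West (d²=9474793.00)

Outer, West, West, Inner, Outer, West, North, West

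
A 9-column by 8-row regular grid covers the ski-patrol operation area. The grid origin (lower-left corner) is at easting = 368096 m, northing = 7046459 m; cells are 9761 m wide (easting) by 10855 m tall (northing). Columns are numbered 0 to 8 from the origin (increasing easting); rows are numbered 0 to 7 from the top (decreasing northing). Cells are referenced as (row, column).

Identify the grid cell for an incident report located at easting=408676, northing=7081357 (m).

Column index: ⌊(408676 − 368096) / 9761⌋ = ⌊4.157⌋ = 4
Row offset from origin: ⌊(7081357 − 7046459) / 10855⌋ = ⌊3.215⌋ = 3 → row 4 (counted from top)

(4, 4)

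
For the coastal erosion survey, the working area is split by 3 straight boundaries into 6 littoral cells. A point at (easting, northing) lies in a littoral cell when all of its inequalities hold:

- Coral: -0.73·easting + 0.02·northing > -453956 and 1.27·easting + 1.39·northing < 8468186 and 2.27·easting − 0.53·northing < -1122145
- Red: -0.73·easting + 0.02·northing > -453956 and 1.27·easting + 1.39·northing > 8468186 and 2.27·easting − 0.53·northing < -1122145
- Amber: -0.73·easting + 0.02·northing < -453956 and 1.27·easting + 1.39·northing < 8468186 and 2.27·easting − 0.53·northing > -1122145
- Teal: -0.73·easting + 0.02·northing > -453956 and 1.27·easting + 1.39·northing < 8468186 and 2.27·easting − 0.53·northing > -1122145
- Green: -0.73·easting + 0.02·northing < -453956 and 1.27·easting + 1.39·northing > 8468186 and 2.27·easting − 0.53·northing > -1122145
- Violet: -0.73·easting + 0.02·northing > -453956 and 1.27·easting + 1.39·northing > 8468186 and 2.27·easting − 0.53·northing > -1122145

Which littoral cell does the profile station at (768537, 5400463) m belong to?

Violet

-0.73·768537 + 0.02·5400463 = -453022.750, which is > -453956
1.27·768537 + 1.39·5400463 = 8482685.560, which is > 8468186
2.27·768537 − 0.53·5400463 = -1117666.400, which is > -1122145
This sign pattern matches Violet.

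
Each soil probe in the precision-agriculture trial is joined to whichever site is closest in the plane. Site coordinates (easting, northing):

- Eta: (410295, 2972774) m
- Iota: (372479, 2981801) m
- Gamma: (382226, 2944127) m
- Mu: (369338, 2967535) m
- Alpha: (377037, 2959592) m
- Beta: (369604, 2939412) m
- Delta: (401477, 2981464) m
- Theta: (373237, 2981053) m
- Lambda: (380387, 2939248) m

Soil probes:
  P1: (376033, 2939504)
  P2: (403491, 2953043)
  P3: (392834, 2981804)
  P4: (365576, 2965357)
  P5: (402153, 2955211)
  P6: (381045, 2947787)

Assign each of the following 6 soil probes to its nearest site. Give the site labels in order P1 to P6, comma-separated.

P1 → Lambda (d²=19022852.00)
P2 → Eta (d²=435606777.00)
P3 → Delta (d²=74817049.00)
P4 → Mu (d²=18896328.00)
P5 → Eta (d²=374751133.00)
P6 → Gamma (d²=14790361.00)

Lambda, Eta, Delta, Mu, Eta, Gamma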